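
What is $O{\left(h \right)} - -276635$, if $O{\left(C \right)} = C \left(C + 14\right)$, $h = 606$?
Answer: $652355$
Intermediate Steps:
$O{\left(C \right)} = C \left(14 + C\right)$
$O{\left(h \right)} - -276635 = 606 \left(14 + 606\right) - -276635 = 606 \cdot 620 + 276635 = 375720 + 276635 = 652355$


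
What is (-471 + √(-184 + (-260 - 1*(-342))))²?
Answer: (471 - I*√102)² ≈ 2.2174e+5 - 9513.7*I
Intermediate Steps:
(-471 + √(-184 + (-260 - 1*(-342))))² = (-471 + √(-184 + (-260 + 342)))² = (-471 + √(-184 + 82))² = (-471 + √(-102))² = (-471 + I*√102)²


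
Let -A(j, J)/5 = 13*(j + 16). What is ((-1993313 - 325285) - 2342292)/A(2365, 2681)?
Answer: 71706/2381 ≈ 30.116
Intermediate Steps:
A(j, J) = -1040 - 65*j (A(j, J) = -65*(j + 16) = -65*(16 + j) = -5*(208 + 13*j) = -1040 - 65*j)
((-1993313 - 325285) - 2342292)/A(2365, 2681) = ((-1993313 - 325285) - 2342292)/(-1040 - 65*2365) = (-2318598 - 2342292)/(-1040 - 153725) = -4660890/(-154765) = -4660890*(-1/154765) = 71706/2381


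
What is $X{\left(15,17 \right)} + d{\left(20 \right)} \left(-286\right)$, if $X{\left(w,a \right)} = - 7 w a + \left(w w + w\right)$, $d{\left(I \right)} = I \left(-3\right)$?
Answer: $15615$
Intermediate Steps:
$d{\left(I \right)} = - 3 I$
$X{\left(w,a \right)} = w + w^{2} - 7 a w$ ($X{\left(w,a \right)} = - 7 a w + \left(w^{2} + w\right) = - 7 a w + \left(w + w^{2}\right) = w + w^{2} - 7 a w$)
$X{\left(15,17 \right)} + d{\left(20 \right)} \left(-286\right) = 15 \left(1 + 15 - 119\right) + \left(-3\right) 20 \left(-286\right) = 15 \left(1 + 15 - 119\right) - -17160 = 15 \left(-103\right) + 17160 = -1545 + 17160 = 15615$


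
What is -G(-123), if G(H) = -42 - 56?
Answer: 98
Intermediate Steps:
G(H) = -98
-G(-123) = -1*(-98) = 98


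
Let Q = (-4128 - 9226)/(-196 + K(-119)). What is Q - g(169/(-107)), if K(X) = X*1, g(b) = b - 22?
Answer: 2223623/33705 ≈ 65.973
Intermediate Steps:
g(b) = -22 + b
K(X) = X
Q = 13354/315 (Q = (-4128 - 9226)/(-196 - 119) = -13354/(-315) = -13354*(-1/315) = 13354/315 ≈ 42.394)
Q - g(169/(-107)) = 13354/315 - (-22 + 169/(-107)) = 13354/315 - (-22 + 169*(-1/107)) = 13354/315 - (-22 - 169/107) = 13354/315 - 1*(-2523/107) = 13354/315 + 2523/107 = 2223623/33705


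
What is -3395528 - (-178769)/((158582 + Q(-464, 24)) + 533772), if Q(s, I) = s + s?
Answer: -2347756164159/691426 ≈ -3.3955e+6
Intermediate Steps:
Q(s, I) = 2*s
-3395528 - (-178769)/((158582 + Q(-464, 24)) + 533772) = -3395528 - (-178769)/((158582 + 2*(-464)) + 533772) = -3395528 - (-178769)/((158582 - 928) + 533772) = -3395528 - (-178769)/(157654 + 533772) = -3395528 - (-178769)/691426 = -3395528 - 1*(-178769/691426) = -3395528 + 178769/691426 = -2347756164159/691426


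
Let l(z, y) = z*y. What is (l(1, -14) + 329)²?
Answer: 99225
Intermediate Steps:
l(z, y) = y*z
(l(1, -14) + 329)² = (-14*1 + 329)² = (-14 + 329)² = 315² = 99225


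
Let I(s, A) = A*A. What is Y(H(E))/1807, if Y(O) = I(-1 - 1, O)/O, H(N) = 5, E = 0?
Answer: 5/1807 ≈ 0.0027670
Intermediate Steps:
I(s, A) = A²
Y(O) = O (Y(O) = O²/O = O)
Y(H(E))/1807 = 5/1807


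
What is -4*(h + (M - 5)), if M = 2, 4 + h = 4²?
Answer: -36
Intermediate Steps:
h = 12 (h = -4 + 4² = -4 + 16 = 12)
-4*(h + (M - 5)) = -4*(12 + (2 - 5)) = -4*(12 - 3) = -4*9 = -36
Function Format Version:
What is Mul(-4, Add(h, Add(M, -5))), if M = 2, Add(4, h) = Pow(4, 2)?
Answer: -36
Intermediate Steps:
h = 12 (h = Add(-4, Pow(4, 2)) = Add(-4, 16) = 12)
Mul(-4, Add(h, Add(M, -5))) = Mul(-4, Add(12, Add(2, -5))) = Mul(-4, Add(12, -3)) = Mul(-4, 9) = -36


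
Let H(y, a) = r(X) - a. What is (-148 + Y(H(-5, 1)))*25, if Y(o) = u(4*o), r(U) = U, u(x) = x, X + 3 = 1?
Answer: -4000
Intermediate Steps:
X = -2 (X = -3 + 1 = -2)
H(y, a) = -2 - a
Y(o) = 4*o
(-148 + Y(H(-5, 1)))*25 = (-148 + 4*(-2 - 1*1))*25 = (-148 + 4*(-2 - 1))*25 = (-148 + 4*(-3))*25 = (-148 - 12)*25 = -160*25 = -4000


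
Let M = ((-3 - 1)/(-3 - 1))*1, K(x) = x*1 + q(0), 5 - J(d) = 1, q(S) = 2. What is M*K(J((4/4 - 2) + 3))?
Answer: 6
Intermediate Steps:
J(d) = 4 (J(d) = 5 - 1*1 = 5 - 1 = 4)
K(x) = 2 + x (K(x) = x*1 + 2 = x + 2 = 2 + x)
M = 1 (M = -4/(-4)*1 = -4*(-¼)*1 = 1*1 = 1)
M*K(J((4/4 - 2) + 3)) = 1*(2 + 4) = 1*6 = 6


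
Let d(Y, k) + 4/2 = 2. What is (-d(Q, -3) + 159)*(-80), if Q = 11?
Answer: -12720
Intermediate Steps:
d(Y, k) = 0 (d(Y, k) = -2 + 2 = 0)
(-d(Q, -3) + 159)*(-80) = (-1*0 + 159)*(-80) = (0 + 159)*(-80) = 159*(-80) = -12720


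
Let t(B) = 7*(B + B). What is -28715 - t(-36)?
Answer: -28211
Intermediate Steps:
t(B) = 14*B (t(B) = 7*(2*B) = 14*B)
-28715 - t(-36) = -28715 - 14*(-36) = -28715 - 1*(-504) = -28715 + 504 = -28211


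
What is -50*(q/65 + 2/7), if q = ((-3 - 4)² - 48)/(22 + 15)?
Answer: -48170/3367 ≈ -14.307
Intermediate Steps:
q = 1/37 (q = ((-7)² - 48)/37 = (49 - 48)*(1/37) = 1*(1/37) = 1/37 ≈ 0.027027)
-50*(q/65 + 2/7) = -50*((1/37)/65 + 2/7) = -50*((1/37)*(1/65) + 2*(⅐)) = -50*(1/2405 + 2/7) = -50*4817/16835 = -48170/3367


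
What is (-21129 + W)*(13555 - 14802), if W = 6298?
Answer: 18494257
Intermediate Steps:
(-21129 + W)*(13555 - 14802) = (-21129 + 6298)*(13555 - 14802) = -14831*(-1247) = 18494257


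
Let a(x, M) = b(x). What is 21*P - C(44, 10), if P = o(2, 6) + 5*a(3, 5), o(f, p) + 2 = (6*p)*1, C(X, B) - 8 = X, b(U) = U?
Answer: 977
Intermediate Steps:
a(x, M) = x
C(X, B) = 8 + X
o(f, p) = -2 + 6*p (o(f, p) = -2 + (6*p)*1 = -2 + 6*p)
P = 49 (P = (-2 + 6*6) + 5*3 = (-2 + 36) + 15 = 34 + 15 = 49)
21*P - C(44, 10) = 21*49 - (8 + 44) = 1029 - 1*52 = 1029 - 52 = 977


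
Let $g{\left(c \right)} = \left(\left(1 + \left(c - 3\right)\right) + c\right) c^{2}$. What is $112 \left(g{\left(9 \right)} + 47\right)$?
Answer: $150416$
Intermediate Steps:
$g{\left(c \right)} = c^{2} \left(-2 + 2 c\right)$ ($g{\left(c \right)} = \left(\left(1 + \left(-3 + c\right)\right) + c\right) c^{2} = \left(\left(-2 + c\right) + c\right) c^{2} = \left(-2 + 2 c\right) c^{2} = c^{2} \left(-2 + 2 c\right)$)
$112 \left(g{\left(9 \right)} + 47\right) = 112 \left(2 \cdot 9^{2} \left(-1 + 9\right) + 47\right) = 112 \left(2 \cdot 81 \cdot 8 + 47\right) = 112 \left(1296 + 47\right) = 112 \cdot 1343 = 150416$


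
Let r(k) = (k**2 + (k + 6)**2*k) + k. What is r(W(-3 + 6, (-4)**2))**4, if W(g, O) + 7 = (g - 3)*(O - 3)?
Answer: 1500625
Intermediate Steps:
W(g, O) = -7 + (-3 + O)*(-3 + g) (W(g, O) = -7 + (g - 3)*(O - 3) = -7 + (-3 + g)*(-3 + O) = -7 + (-3 + O)*(-3 + g))
r(k) = k + k**2 + k*(6 + k)**2 (r(k) = (k**2 + (6 + k)**2*k) + k = (k**2 + k*(6 + k)**2) + k = k + k**2 + k*(6 + k)**2)
r(W(-3 + 6, (-4)**2))**4 = ((2 - 3*(-4)**2 - 3*(-3 + 6) + (-4)**2*(-3 + 6))*(1 + (2 - 3*(-4)**2 - 3*(-3 + 6) + (-4)**2*(-3 + 6)) + (6 + (2 - 3*(-4)**2 - 3*(-3 + 6) + (-4)**2*(-3 + 6)))**2))**4 = ((2 - 3*16 - 3*3 + 16*3)*(1 + (2 - 3*16 - 3*3 + 16*3) + (6 + (2 - 3*16 - 3*3 + 16*3))**2))**4 = ((2 - 48 - 9 + 48)*(1 + (2 - 48 - 9 + 48) + (6 + (2 - 48 - 9 + 48))**2))**4 = (-7*(1 - 7 + (6 - 7)**2))**4 = (-7*(1 - 7 + (-1)**2))**4 = (-7*(1 - 7 + 1))**4 = (-7*(-5))**4 = 35**4 = 1500625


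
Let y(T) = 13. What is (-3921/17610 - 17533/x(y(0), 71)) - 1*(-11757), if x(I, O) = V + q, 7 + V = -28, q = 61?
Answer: 422850162/38155 ≈ 11082.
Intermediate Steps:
V = -35 (V = -7 - 28 = -35)
x(I, O) = 26 (x(I, O) = -35 + 61 = 26)
(-3921/17610 - 17533/x(y(0), 71)) - 1*(-11757) = (-3921/17610 - 17533/26) - 1*(-11757) = (-3921*1/17610 - 17533*1/26) + 11757 = (-1307/5870 - 17533/26) + 11757 = -25738173/38155 + 11757 = 422850162/38155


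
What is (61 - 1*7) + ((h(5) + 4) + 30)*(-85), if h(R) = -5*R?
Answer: -711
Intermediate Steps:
(61 - 1*7) + ((h(5) + 4) + 30)*(-85) = (61 - 1*7) + ((-5*5 + 4) + 30)*(-85) = (61 - 7) + ((-25 + 4) + 30)*(-85) = 54 + (-21 + 30)*(-85) = 54 + 9*(-85) = 54 - 765 = -711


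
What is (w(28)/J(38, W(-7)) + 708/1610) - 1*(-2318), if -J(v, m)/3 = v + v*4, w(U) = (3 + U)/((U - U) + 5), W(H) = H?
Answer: 1063811089/458850 ≈ 2318.4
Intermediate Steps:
w(U) = ⅗ + U/5 (w(U) = (3 + U)/(0 + 5) = (3 + U)/5 = (3 + U)*(⅕) = ⅗ + U/5)
J(v, m) = -15*v (J(v, m) = -3*(v + v*4) = -3*(v + 4*v) = -15*v)
(w(28)/J(38, W(-7)) + 708/1610) - 1*(-2318) = ((⅗ + (⅕)*28)/((-15*38)) + 708/1610) - 1*(-2318) = ((⅗ + 28/5)/(-570) + 708*(1/1610)) + 2318 = ((31/5)*(-1/570) + 354/805) + 2318 = (-31/2850 + 354/805) + 2318 = 196789/458850 + 2318 = 1063811089/458850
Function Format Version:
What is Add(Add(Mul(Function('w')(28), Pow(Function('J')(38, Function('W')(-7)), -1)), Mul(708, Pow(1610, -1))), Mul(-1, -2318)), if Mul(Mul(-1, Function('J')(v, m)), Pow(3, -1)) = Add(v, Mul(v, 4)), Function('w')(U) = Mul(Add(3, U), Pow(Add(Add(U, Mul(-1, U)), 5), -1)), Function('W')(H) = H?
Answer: Rational(1063811089, 458850) ≈ 2318.4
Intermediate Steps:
Function('w')(U) = Add(Rational(3, 5), Mul(Rational(1, 5), U)) (Function('w')(U) = Mul(Add(3, U), Pow(Add(0, 5), -1)) = Mul(Add(3, U), Pow(5, -1)) = Mul(Add(3, U), Rational(1, 5)) = Add(Rational(3, 5), Mul(Rational(1, 5), U)))
Function('J')(v, m) = Mul(-15, v) (Function('J')(v, m) = Mul(-3, Add(v, Mul(v, 4))) = Mul(-3, Add(v, Mul(4, v))) = Mul(-3, Mul(5, v)) = Mul(-15, v))
Add(Add(Mul(Function('w')(28), Pow(Function('J')(38, Function('W')(-7)), -1)), Mul(708, Pow(1610, -1))), Mul(-1, -2318)) = Add(Add(Mul(Add(Rational(3, 5), Mul(Rational(1, 5), 28)), Pow(Mul(-15, 38), -1)), Mul(708, Pow(1610, -1))), Mul(-1, -2318)) = Add(Add(Mul(Add(Rational(3, 5), Rational(28, 5)), Pow(-570, -1)), Mul(708, Rational(1, 1610))), 2318) = Add(Add(Mul(Rational(31, 5), Rational(-1, 570)), Rational(354, 805)), 2318) = Add(Add(Rational(-31, 2850), Rational(354, 805)), 2318) = Add(Rational(196789, 458850), 2318) = Rational(1063811089, 458850)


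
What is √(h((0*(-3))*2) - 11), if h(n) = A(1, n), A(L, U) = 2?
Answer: 3*I ≈ 3.0*I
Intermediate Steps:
h(n) = 2
√(h((0*(-3))*2) - 11) = √(2 - 11) = √(-9) = 3*I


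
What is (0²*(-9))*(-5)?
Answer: 0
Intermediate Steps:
(0²*(-9))*(-5) = (0*(-9))*(-5) = 0*(-5) = 0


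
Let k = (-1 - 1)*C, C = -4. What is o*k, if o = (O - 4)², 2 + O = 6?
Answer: 0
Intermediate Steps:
O = 4 (O = -2 + 6 = 4)
k = 8 (k = (-1 - 1)*(-4) = -2*(-4) = 8)
o = 0 (o = (4 - 4)² = 0² = 0)
o*k = 0*8 = 0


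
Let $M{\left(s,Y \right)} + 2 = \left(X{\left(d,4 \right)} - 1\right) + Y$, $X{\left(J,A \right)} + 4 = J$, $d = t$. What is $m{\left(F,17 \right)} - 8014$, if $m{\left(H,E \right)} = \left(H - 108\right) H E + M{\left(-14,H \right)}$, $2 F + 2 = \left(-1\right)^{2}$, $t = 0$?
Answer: $- \frac{28397}{4} \approx -7099.3$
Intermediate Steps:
$d = 0$
$X{\left(J,A \right)} = -4 + J$
$M{\left(s,Y \right)} = -7 + Y$ ($M{\left(s,Y \right)} = -2 + \left(\left(\left(-4 + 0\right) - 1\right) + Y\right) = -2 + \left(\left(-4 - 1\right) + Y\right) = -2 + \left(-5 + Y\right) = -7 + Y$)
$F = - \frac{1}{2}$ ($F = -1 + \frac{\left(-1\right)^{2}}{2} = -1 + \frac{1}{2} \cdot 1 = -1 + \frac{1}{2} = - \frac{1}{2} \approx -0.5$)
$m{\left(H,E \right)} = -7 + H + E H \left(-108 + H\right)$ ($m{\left(H,E \right)} = \left(H - 108\right) H E + \left(-7 + H\right) = \left(-108 + H\right) H E + \left(-7 + H\right) = H \left(-108 + H\right) E + \left(-7 + H\right) = E H \left(-108 + H\right) + \left(-7 + H\right) = -7 + H + E H \left(-108 + H\right)$)
$m{\left(F,17 \right)} - 8014 = \left(-7 - \frac{1}{2} + 17 \left(- \frac{1}{2}\right)^{2} - 1836 \left(- \frac{1}{2}\right)\right) - 8014 = \left(-7 - \frac{1}{2} + 17 \cdot \frac{1}{4} + 918\right) - 8014 = \left(-7 - \frac{1}{2} + \frac{17}{4} + 918\right) - 8014 = \frac{3659}{4} - 8014 = - \frac{28397}{4}$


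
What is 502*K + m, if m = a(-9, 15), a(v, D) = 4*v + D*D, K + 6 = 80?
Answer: 37337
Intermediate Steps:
K = 74 (K = -6 + 80 = 74)
a(v, D) = D² + 4*v (a(v, D) = 4*v + D² = D² + 4*v)
m = 189 (m = 15² + 4*(-9) = 225 - 36 = 189)
502*K + m = 502*74 + 189 = 37148 + 189 = 37337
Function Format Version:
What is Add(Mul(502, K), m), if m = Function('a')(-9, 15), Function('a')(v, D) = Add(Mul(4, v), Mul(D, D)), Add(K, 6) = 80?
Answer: 37337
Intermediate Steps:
K = 74 (K = Add(-6, 80) = 74)
Function('a')(v, D) = Add(Pow(D, 2), Mul(4, v)) (Function('a')(v, D) = Add(Mul(4, v), Pow(D, 2)) = Add(Pow(D, 2), Mul(4, v)))
m = 189 (m = Add(Pow(15, 2), Mul(4, -9)) = Add(225, -36) = 189)
Add(Mul(502, K), m) = Add(Mul(502, 74), 189) = Add(37148, 189) = 37337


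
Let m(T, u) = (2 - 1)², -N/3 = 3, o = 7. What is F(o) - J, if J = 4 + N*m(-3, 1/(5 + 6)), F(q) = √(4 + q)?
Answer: 5 + √11 ≈ 8.3166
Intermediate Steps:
N = -9 (N = -3*3 = -9)
m(T, u) = 1 (m(T, u) = 1² = 1)
J = -5 (J = 4 - 9*1 = 4 - 9 = -5)
F(o) - J = √(4 + 7) - 1*(-5) = √11 + 5 = 5 + √11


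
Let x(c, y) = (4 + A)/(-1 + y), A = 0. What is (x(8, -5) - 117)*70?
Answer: -24710/3 ≈ -8236.7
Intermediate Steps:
x(c, y) = 4/(-1 + y) (x(c, y) = (4 + 0)/(-1 + y) = 4/(-1 + y))
(x(8, -5) - 117)*70 = (4/(-1 - 5) - 117)*70 = (4/(-6) - 117)*70 = (4*(-1/6) - 117)*70 = (-2/3 - 117)*70 = -353/3*70 = -24710/3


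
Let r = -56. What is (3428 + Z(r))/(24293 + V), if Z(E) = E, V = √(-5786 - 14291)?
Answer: 2409294/17357939 - 1686*I*√20077/295084963 ≈ 0.1388 - 0.00080958*I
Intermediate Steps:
V = I*√20077 (V = √(-20077) = I*√20077 ≈ 141.69*I)
(3428 + Z(r))/(24293 + V) = (3428 - 56)/(24293 + I*√20077) = 3372/(24293 + I*√20077)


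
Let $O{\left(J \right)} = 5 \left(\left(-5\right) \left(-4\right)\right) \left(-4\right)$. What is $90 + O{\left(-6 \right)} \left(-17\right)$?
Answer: $6890$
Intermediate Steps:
$O{\left(J \right)} = -400$ ($O{\left(J \right)} = 5 \cdot 20 \left(-4\right) = 100 \left(-4\right) = -400$)
$90 + O{\left(-6 \right)} \left(-17\right) = 90 - -6800 = 90 + 6800 = 6890$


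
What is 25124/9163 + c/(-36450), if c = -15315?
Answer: 6400613/2024190 ≈ 3.1621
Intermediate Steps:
25124/9163 + c/(-36450) = 25124/9163 - 15315/(-36450) = 25124*(1/9163) - 15315*(-1/36450) = 2284/833 + 1021/2430 = 6400613/2024190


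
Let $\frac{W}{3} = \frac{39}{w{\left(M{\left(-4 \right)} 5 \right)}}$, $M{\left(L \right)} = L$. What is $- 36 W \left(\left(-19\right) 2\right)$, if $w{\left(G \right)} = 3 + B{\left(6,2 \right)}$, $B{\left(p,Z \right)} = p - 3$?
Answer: $26676$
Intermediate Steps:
$B{\left(p,Z \right)} = -3 + p$
$w{\left(G \right)} = 6$ ($w{\left(G \right)} = 3 + \left(-3 + 6\right) = 3 + 3 = 6$)
$W = \frac{39}{2}$ ($W = 3 \cdot \frac{39}{6} = 3 \cdot 39 \cdot \frac{1}{6} = 3 \cdot \frac{13}{2} = \frac{39}{2} \approx 19.5$)
$- 36 W \left(\left(-19\right) 2\right) = \left(-36\right) \frac{39}{2} \left(\left(-19\right) 2\right) = \left(-702\right) \left(-38\right) = 26676$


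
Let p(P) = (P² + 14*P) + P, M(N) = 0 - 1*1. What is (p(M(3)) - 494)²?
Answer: 258064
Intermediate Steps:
M(N) = -1 (M(N) = 0 - 1 = -1)
p(P) = P² + 15*P
(p(M(3)) - 494)² = (-(15 - 1) - 494)² = (-1*14 - 494)² = (-14 - 494)² = (-508)² = 258064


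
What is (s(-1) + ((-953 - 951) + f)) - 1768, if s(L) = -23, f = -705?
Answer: -4400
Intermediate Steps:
(s(-1) + ((-953 - 951) + f)) - 1768 = (-23 + ((-953 - 951) - 705)) - 1768 = (-23 + (-1904 - 705)) - 1768 = (-23 - 2609) - 1768 = -2632 - 1768 = -4400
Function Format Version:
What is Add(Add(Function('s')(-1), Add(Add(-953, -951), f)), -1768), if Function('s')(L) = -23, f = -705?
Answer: -4400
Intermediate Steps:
Add(Add(Function('s')(-1), Add(Add(-953, -951), f)), -1768) = Add(Add(-23, Add(Add(-953, -951), -705)), -1768) = Add(Add(-23, Add(-1904, -705)), -1768) = Add(Add(-23, -2609), -1768) = Add(-2632, -1768) = -4400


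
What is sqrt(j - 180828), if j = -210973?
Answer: I*sqrt(391801) ≈ 625.94*I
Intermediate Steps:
sqrt(j - 180828) = sqrt(-210973 - 180828) = sqrt(-391801) = I*sqrt(391801)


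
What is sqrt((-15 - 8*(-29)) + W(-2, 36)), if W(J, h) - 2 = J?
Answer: sqrt(217) ≈ 14.731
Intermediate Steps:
W(J, h) = 2 + J
sqrt((-15 - 8*(-29)) + W(-2, 36)) = sqrt((-15 - 8*(-29)) + (2 - 2)) = sqrt((-15 + 232) + 0) = sqrt(217 + 0) = sqrt(217)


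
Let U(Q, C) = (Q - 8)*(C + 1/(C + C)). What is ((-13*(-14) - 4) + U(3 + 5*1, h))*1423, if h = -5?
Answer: 253294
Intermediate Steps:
U(Q, C) = (-8 + Q)*(C + 1/(2*C))
((-13*(-14) - 4) + U(3 + 5*1, h))*1423 = ((-13*(-14) - 4) + (1/2)*(-8 + (3 + 5*1) + 2*(-5)**2*(-8 + (3 + 5*1)))/(-5))*1423 = ((182 - 4) + (1/2)*(-1/5)*(-8 + (3 + 5) + 2*25*(-8 + (3 + 5))))*1423 = (178 + (1/2)*(-1/5)*(-8 + 8 + 2*25*(-8 + 8)))*1423 = (178 + (1/2)*(-1/5)*(-8 + 8 + 2*25*0))*1423 = (178 + (1/2)*(-1/5)*(-8 + 8 + 0))*1423 = (178 + (1/2)*(-1/5)*0)*1423 = (178 + 0)*1423 = 178*1423 = 253294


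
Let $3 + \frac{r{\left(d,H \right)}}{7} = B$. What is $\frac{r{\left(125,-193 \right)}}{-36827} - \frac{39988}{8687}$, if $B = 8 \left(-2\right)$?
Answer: $- \frac{210211815}{45702307} \approx -4.5996$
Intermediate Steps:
$B = -16$
$r{\left(d,H \right)} = -133$ ($r{\left(d,H \right)} = -21 + 7 \left(-16\right) = -21 - 112 = -133$)
$\frac{r{\left(125,-193 \right)}}{-36827} - \frac{39988}{8687} = - \frac{133}{-36827} - \frac{39988}{8687} = \left(-133\right) \left(- \frac{1}{36827}\right) - \frac{39988}{8687} = \frac{19}{5261} - \frac{39988}{8687} = - \frac{210211815}{45702307}$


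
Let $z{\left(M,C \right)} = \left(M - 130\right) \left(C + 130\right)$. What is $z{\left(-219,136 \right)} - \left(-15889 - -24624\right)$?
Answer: $-101569$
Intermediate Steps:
$z{\left(M,C \right)} = \left(-130 + M\right) \left(130 + C\right)$
$z{\left(-219,136 \right)} - \left(-15889 - -24624\right) = \left(-16900 - 17680 + 130 \left(-219\right) + 136 \left(-219\right)\right) - \left(-15889 - -24624\right) = \left(-16900 - 17680 - 28470 - 29784\right) - \left(-15889 + 24624\right) = -92834 - 8735 = -101569$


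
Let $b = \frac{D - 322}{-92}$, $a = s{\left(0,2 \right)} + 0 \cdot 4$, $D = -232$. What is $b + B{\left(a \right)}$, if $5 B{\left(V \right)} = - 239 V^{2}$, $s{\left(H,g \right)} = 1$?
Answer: $- \frac{9609}{230} \approx -41.778$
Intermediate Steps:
$a = 1$ ($a = 1 + 0 \cdot 4 = 1 + 0 = 1$)
$B{\left(V \right)} = - \frac{239 V^{2}}{5}$ ($B{\left(V \right)} = \frac{\left(-239\right) V^{2}}{5} = - \frac{239 V^{2}}{5}$)
$b = \frac{277}{46}$ ($b = \frac{-232 - 322}{-92} = \left(- \frac{1}{92}\right) \left(-554\right) = \frac{277}{46} \approx 6.0217$)
$b + B{\left(a \right)} = \frac{277}{46} - \frac{239 \cdot 1^{2}}{5} = \frac{277}{46} - \frac{239}{5} = - \frac{9609}{230}$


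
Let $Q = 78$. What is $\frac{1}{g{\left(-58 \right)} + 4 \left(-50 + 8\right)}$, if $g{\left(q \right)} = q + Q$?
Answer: $- \frac{1}{148} \approx -0.0067568$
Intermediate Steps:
$g{\left(q \right)} = 78 + q$ ($g{\left(q \right)} = q + 78 = 78 + q$)
$\frac{1}{g{\left(-58 \right)} + 4 \left(-50 + 8\right)} = \frac{1}{\left(78 - 58\right) + 4 \left(-50 + 8\right)} = \frac{1}{20 + 4 \left(-42\right)} = \frac{1}{20 - 168} = \frac{1}{-148} = - \frac{1}{148}$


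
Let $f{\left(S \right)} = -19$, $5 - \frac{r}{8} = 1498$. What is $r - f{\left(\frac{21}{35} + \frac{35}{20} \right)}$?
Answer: $-11925$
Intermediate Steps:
$r = -11944$ ($r = 40 - 11984 = -11944$)
$r - f{\left(\frac{21}{35} + \frac{35}{20} \right)} = -11944 - -19 = -11944 + 19 = -11925$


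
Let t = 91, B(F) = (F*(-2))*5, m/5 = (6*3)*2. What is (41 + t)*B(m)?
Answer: -237600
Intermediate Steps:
m = 180 (m = 5*((6*3)*2) = 5*(18*2) = 5*36 = 180)
B(F) = -10*F (B(F) = -2*F*5 = -10*F)
(41 + t)*B(m) = (41 + 91)*(-10*180) = 132*(-1800) = -237600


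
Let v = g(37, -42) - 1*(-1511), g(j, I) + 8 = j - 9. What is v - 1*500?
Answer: 1031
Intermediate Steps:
g(j, I) = -17 + j (g(j, I) = -8 + (j - 9) = -8 + (-9 + j) = -17 + j)
v = 1531 (v = (-17 + 37) - 1*(-1511) = 20 + 1511 = 1531)
v - 1*500 = 1531 - 1*500 = 1531 - 500 = 1031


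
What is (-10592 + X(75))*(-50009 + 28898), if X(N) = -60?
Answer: 224874372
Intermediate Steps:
(-10592 + X(75))*(-50009 + 28898) = (-10592 - 60)*(-50009 + 28898) = -10652*(-21111) = 224874372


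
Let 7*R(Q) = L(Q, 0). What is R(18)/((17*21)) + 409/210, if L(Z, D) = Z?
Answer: 48851/24990 ≈ 1.9548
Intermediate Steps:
R(Q) = Q/7
R(18)/((17*21)) + 409/210 = ((⅐)*18)/((17*21)) + 409/210 = (18/7)/357 + 409*(1/210) = (18/7)*(1/357) + 409/210 = 6/833 + 409/210 = 48851/24990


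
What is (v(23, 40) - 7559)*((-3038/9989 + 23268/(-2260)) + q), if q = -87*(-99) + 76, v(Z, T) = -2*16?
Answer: -53114254524966/806255 ≈ -6.5878e+7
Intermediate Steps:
v(Z, T) = -32
q = 8689 (q = 8613 + 76 = 8689)
(v(23, 40) - 7559)*((-3038/9989 + 23268/(-2260)) + q) = (-32 - 7559)*((-3038/9989 + 23268/(-2260)) + 8689) = -7591*((-3038*1/9989 + 23268*(-1/2260)) + 8689) = -7591*((-434/1427 - 5817/565) + 8689) = -7591*(-8546069/806255 + 8689) = -7591*6997003626/806255 = -53114254524966/806255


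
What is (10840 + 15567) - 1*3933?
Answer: 22474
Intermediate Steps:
(10840 + 15567) - 1*3933 = 26407 - 3933 = 22474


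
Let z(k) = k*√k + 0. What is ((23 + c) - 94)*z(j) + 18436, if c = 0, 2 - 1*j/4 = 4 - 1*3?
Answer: 17868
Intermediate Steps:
j = 4 (j = 8 - 4*(4 - 1*3) = 8 - 4*(4 - 3) = 8 - 4*1 = 8 - 4 = 4)
z(k) = k^(3/2) (z(k) = k^(3/2) + 0 = k^(3/2))
((23 + c) - 94)*z(j) + 18436 = ((23 + 0) - 94)*4^(3/2) + 18436 = (23 - 94)*8 + 18436 = -71*8 + 18436 = -568 + 18436 = 17868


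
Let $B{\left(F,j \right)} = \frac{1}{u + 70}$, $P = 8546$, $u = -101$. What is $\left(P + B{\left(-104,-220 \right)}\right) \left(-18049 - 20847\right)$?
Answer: $- \frac{10304522800}{31} \approx -3.324 \cdot 10^{8}$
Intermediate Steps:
$B{\left(F,j \right)} = - \frac{1}{31}$ ($B{\left(F,j \right)} = \frac{1}{-101 + 70} = \frac{1}{-31} = - \frac{1}{31}$)
$\left(P + B{\left(-104,-220 \right)}\right) \left(-18049 - 20847\right) = \left(8546 - \frac{1}{31}\right) \left(-18049 - 20847\right) = \frac{264925}{31} \left(-38896\right) = - \frac{10304522800}{31}$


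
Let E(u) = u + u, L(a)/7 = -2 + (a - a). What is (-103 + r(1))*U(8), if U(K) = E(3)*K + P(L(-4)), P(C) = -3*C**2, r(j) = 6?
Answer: 52380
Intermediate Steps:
L(a) = -14 (L(a) = 7*(-2 + (a - a)) = 7*(-2 + 0) = 7*(-2) = -14)
E(u) = 2*u
U(K) = -588 + 6*K (U(K) = (2*3)*K - 3*(-14)**2 = 6*K - 3*196 = 6*K - 588 = -588 + 6*K)
(-103 + r(1))*U(8) = (-103 + 6)*(-588 + 6*8) = -97*(-588 + 48) = -97*(-540) = 52380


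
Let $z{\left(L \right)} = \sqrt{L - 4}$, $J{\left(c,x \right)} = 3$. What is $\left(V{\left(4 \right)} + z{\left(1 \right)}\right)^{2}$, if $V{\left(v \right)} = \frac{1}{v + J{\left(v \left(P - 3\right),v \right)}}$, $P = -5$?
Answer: $- \frac{146}{49} + \frac{2 i \sqrt{3}}{7} \approx -2.9796 + 0.49487 i$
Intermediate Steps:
$z{\left(L \right)} = \sqrt{-4 + L}$
$V{\left(v \right)} = \frac{1}{3 + v}$ ($V{\left(v \right)} = \frac{1}{v + 3} = \frac{1}{3 + v}$)
$\left(V{\left(4 \right)} + z{\left(1 \right)}\right)^{2} = \left(\frac{1}{3 + 4} + \sqrt{-4 + 1}\right)^{2} = \left(\frac{1}{7} + \sqrt{-3}\right)^{2} = \left(\frac{1}{7} + i \sqrt{3}\right)^{2}$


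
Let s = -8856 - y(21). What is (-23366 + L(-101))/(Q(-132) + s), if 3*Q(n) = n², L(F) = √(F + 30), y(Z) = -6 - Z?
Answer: 23366/3021 - I*√71/3021 ≈ 7.7345 - 0.0027892*I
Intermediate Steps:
s = -8829 (s = -8856 - (-6 - 1*21) = -8856 - (-6 - 21) = -8856 - 1*(-27) = -8856 + 27 = -8829)
L(F) = √(30 + F)
Q(n) = n²/3
(-23366 + L(-101))/(Q(-132) + s) = (-23366 + √(30 - 101))/((⅓)*(-132)² - 8829) = (-23366 + √(-71))/((⅓)*17424 - 8829) = (-23366 + I*√71)/(5808 - 8829) = (-23366 + I*√71)/(-3021) = (-23366 + I*√71)*(-1/3021) = 23366/3021 - I*√71/3021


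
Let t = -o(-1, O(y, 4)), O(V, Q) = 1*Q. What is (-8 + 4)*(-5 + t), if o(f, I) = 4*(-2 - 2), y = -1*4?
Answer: -44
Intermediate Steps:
y = -4
O(V, Q) = Q
o(f, I) = -16 (o(f, I) = 4*(-4) = -16)
t = 16 (t = -1*(-16) = 16)
(-8 + 4)*(-5 + t) = (-8 + 4)*(-5 + 16) = -4*11 = -44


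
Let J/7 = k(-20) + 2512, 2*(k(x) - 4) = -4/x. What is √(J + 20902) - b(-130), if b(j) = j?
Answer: 130 + √3851470/10 ≈ 326.25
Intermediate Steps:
k(x) = 4 - 2/x (k(x) = 4 + (-4/x)/2 = 4 - 2/x)
J = 176127/10 (J = 7*((4 - 2/(-20)) + 2512) = 7*((4 - 2*(-1/20)) + 2512) = 7*((4 + ⅒) + 2512) = 7*(41/10 + 2512) = 7*(25161/10) = 176127/10 ≈ 17613.)
√(J + 20902) - b(-130) = √(176127/10 + 20902) - 1*(-130) = √(385147/10) + 130 = √3851470/10 + 130 = 130 + √3851470/10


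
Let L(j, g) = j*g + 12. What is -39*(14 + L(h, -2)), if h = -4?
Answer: -1326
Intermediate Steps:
L(j, g) = 12 + g*j (L(j, g) = g*j + 12 = 12 + g*j)
-39*(14 + L(h, -2)) = -39*(14 + (12 - 2*(-4))) = -39*(14 + (12 + 8)) = -39*(14 + 20) = -39*34 = -1326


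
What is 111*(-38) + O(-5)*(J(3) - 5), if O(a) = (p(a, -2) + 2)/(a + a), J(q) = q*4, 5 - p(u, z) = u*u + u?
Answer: -42089/10 ≈ -4208.9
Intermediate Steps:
p(u, z) = 5 - u - u² (p(u, z) = 5 - (u*u + u) = 5 - (u² + u) = 5 - (u + u²) = 5 + (-u - u²) = 5 - u - u²)
J(q) = 4*q
O(a) = (7 - a - a²)/(2*a) (O(a) = ((5 - a - a²) + 2)/(a + a) = (7 - a - a²)/((2*a)) = (7 - a - a²)*(1/(2*a)) = (7 - a - a²)/(2*a))
111*(-38) + O(-5)*(J(3) - 5) = 111*(-38) + ((½)*(7 - 1*(-5) - 1*(-5)²)/(-5))*(4*3 - 5) = -4218 + ((½)*(-⅕)*(7 + 5 - 1*25))*(12 - 5) = -4218 + ((½)*(-⅕)*(7 + 5 - 25))*7 = -4218 + ((½)*(-⅕)*(-13))*7 = -4218 + (13/10)*7 = -4218 + 91/10 = -42089/10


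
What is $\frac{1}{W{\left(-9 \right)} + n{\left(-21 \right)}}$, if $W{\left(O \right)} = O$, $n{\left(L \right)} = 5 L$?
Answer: $- \frac{1}{114} \approx -0.0087719$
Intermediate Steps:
$\frac{1}{W{\left(-9 \right)} + n{\left(-21 \right)}} = \frac{1}{-9 + 5 \left(-21\right)} = \frac{1}{-9 - 105} = \frac{1}{-114} = - \frac{1}{114}$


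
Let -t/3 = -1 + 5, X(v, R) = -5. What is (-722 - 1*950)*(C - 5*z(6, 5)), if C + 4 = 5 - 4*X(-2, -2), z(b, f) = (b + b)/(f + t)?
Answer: -346104/7 ≈ -49443.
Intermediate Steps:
t = -12 (t = -3*(-1 + 5) = -3*4 = -12)
z(b, f) = 2*b/(-12 + f) (z(b, f) = (b + b)/(f - 12) = (2*b)/(-12 + f) = 2*b/(-12 + f))
C = 21 (C = -4 + (5 - 4*(-5)) = -4 + (5 + 20) = -4 + 25 = 21)
(-722 - 1*950)*(C - 5*z(6, 5)) = (-722 - 1*950)*(21 - 10*6/(-12 + 5)) = (-722 - 950)*(21 - 10*6/(-7)) = -1672*(21 - 10*6*(-1)/7) = -1672*(21 - 5*(-12/7)) = -1672*(21 + 60/7) = -1672*207/7 = -346104/7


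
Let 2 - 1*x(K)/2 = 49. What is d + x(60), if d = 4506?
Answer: 4412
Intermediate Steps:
x(K) = -94 (x(K) = 4 - 2*49 = 4 - 98 = -94)
d + x(60) = 4506 - 94 = 4412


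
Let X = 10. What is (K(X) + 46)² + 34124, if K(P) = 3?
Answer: 36525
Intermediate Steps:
(K(X) + 46)² + 34124 = (3 + 46)² + 34124 = 49² + 34124 = 2401 + 34124 = 36525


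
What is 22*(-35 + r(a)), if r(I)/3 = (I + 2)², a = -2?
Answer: -770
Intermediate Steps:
r(I) = 3*(2 + I)² (r(I) = 3*(I + 2)² = 3*(2 + I)²)
22*(-35 + r(a)) = 22*(-35 + 3*(2 - 2)²) = 22*(-35 + 3*0²) = 22*(-35 + 3*0) = 22*(-35 + 0) = 22*(-35) = -770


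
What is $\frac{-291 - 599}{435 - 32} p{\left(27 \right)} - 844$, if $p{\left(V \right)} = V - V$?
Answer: $-844$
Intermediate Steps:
$p{\left(V \right)} = 0$
$\frac{-291 - 599}{435 - 32} p{\left(27 \right)} - 844 = \frac{-291 - 599}{435 - 32} \cdot 0 - 844 = - \frac{890}{403} \cdot 0 - 844 = \left(-890\right) \frac{1}{403} \cdot 0 - 844 = \left(- \frac{890}{403}\right) 0 - 844 = 0 - 844 = -844$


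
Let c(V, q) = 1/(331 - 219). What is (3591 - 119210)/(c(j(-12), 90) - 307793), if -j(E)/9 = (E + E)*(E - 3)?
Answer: 12949328/34472815 ≈ 0.37564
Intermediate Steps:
j(E) = -18*E*(-3 + E) (j(E) = -9*(E + E)*(E - 3) = -9*2*E*(-3 + E) = -18*E*(-3 + E))
c(V, q) = 1/112
(3591 - 119210)/(c(j(-12), 90) - 307793) = (3591 - 119210)/(1/112 - 307793) = -115619/(-34472815/112) = -115619*(-112/34472815) = 12949328/34472815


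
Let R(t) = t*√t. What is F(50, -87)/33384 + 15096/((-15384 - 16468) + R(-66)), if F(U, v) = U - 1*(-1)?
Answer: -666688839197/1411638823400 + 124542*I*√66/126854675 ≈ -0.47228 + 0.0079759*I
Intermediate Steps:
F(U, v) = 1 + U (F(U, v) = U + 1 = 1 + U)
R(t) = t^(3/2)
F(50, -87)/33384 + 15096/((-15384 - 16468) + R(-66)) = (1 + 50)/33384 + 15096/((-15384 - 16468) + (-66)^(3/2)) = 51*(1/33384) + 15096/(-31852 - 66*I*√66) = 17/11128 + 15096/(-31852 - 66*I*√66)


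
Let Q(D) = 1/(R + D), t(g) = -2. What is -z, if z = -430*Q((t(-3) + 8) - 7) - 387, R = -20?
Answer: 7697/21 ≈ 366.52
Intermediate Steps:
Q(D) = 1/(-20 + D)
z = -7697/21 (z = -430/(-20 + ((-2 + 8) - 7)) - 387 = -430/(-20 + (6 - 7)) - 387 = -430/(-20 - 1) - 387 = -430/(-21) - 387 = -430*(-1/21) - 387 = 430/21 - 387 = -7697/21 ≈ -366.52)
-z = -1*(-7697/21) = 7697/21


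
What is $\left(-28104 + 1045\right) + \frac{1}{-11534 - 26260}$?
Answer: $- \frac{1022667847}{37794} \approx -27059.0$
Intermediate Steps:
$\left(-28104 + 1045\right) + \frac{1}{-11534 - 26260} = -27059 + \frac{1}{-37794} = -27059 - \frac{1}{37794} = - \frac{1022667847}{37794}$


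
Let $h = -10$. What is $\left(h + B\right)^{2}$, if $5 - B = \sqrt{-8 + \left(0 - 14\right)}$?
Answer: $\left(5 + i \sqrt{22}\right)^{2} \approx 3.0 + 46.904 i$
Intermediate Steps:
$B = 5 - i \sqrt{22}$ ($B = 5 - \sqrt{-8 + \left(0 - 14\right)} = 5 - \sqrt{-8 - 14} = 5 - \sqrt{-22} = 5 - i \sqrt{22} \approx 5.0 - 4.6904 i$)
$\left(h + B\right)^{2} = \left(-10 + \left(5 - i \sqrt{22}\right)\right)^{2} = \left(-5 - i \sqrt{22}\right)^{2}$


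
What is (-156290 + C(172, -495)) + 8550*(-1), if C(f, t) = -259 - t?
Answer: -164604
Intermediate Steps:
(-156290 + C(172, -495)) + 8550*(-1) = (-156290 + (-259 - 1*(-495))) + 8550*(-1) = (-156290 + (-259 + 495)) - 8550 = (-156290 + 236) - 8550 = -156054 - 8550 = -164604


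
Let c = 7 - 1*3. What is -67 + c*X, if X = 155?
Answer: 553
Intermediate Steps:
c = 4 (c = 7 - 3 = 4)
-67 + c*X = -67 + 4*155 = -67 + 620 = 553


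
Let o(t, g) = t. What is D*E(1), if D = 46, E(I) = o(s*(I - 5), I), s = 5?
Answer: -920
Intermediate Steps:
E(I) = -25 + 5*I (E(I) = 5*(I - 5) = 5*(-5 + I) = -25 + 5*I)
D*E(1) = 46*(-25 + 5*1) = 46*(-25 + 5) = 46*(-20) = -920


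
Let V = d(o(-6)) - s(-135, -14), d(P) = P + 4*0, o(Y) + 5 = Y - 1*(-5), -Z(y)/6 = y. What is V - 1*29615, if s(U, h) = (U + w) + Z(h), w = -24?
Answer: -29546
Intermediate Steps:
Z(y) = -6*y
s(U, h) = -24 + U - 6*h (s(U, h) = (U - 24) - 6*h = (-24 + U) - 6*h = -24 + U - 6*h)
o(Y) = Y (o(Y) = -5 + (Y - 1*(-5)) = -5 + (Y + 5) = -5 + (5 + Y) = Y)
d(P) = P (d(P) = P + 0 = P)
V = 69 (V = -6 - (-24 - 135 - 6*(-14)) = -6 - (-24 - 135 + 84) = -6 - 1*(-75) = -6 + 75 = 69)
V - 1*29615 = 69 - 1*29615 = 69 - 29615 = -29546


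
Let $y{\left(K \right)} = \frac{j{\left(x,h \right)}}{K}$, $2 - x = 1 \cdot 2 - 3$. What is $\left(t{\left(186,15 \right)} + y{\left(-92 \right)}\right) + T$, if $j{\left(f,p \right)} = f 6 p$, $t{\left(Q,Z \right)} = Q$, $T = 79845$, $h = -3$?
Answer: $\frac{3681453}{46} \approx 80032.0$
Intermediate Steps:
$x = 3$ ($x = 2 - \left(1 \cdot 2 - 3\right) = 2 - \left(2 - 3\right) = 2 - -1 = 2 + 1 = 3$)
$j{\left(f,p \right)} = 6 f p$
$y{\left(K \right)} = - \frac{54}{K}$ ($y{\left(K \right)} = \frac{6 \cdot 3 \left(-3\right)}{K} = - \frac{54}{K}$)
$\left(t{\left(186,15 \right)} + y{\left(-92 \right)}\right) + T = \left(186 - \frac{54}{-92}\right) + 79845 = \left(186 - - \frac{27}{46}\right) + 79845 = \left(186 + \frac{27}{46}\right) + 79845 = \frac{8583}{46} + 79845 = \frac{3681453}{46}$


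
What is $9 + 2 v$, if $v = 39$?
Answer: $87$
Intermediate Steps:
$9 + 2 v = 9 + 2 \cdot 39 = 9 + 78 = 87$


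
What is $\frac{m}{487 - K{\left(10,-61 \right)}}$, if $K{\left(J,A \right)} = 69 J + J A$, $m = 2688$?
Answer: $\frac{2688}{407} \approx 6.6044$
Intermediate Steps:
$K{\left(J,A \right)} = 69 J + A J$
$\frac{m}{487 - K{\left(10,-61 \right)}} = \frac{2688}{487 - 10 \left(69 - 61\right)} = \frac{2688}{487 - 10 \cdot 8} = \frac{2688}{487 - 80} = \frac{2688}{407}$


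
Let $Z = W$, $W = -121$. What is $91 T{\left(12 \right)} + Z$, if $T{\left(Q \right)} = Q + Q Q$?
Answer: $14075$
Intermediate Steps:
$T{\left(Q \right)} = Q + Q^{2}$
$Z = -121$
$91 T{\left(12 \right)} + Z = 91 \cdot 12 \left(1 + 12\right) - 121 = 91 \cdot 12 \cdot 13 - 121 = 91 \cdot 156 - 121 = 14196 - 121 = 14075$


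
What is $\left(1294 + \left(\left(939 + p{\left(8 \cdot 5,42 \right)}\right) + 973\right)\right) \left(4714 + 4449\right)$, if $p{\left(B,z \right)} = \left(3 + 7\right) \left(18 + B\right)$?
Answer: $34691118$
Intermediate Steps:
$p{\left(B,z \right)} = 180 + 10 B$ ($p{\left(B,z \right)} = 10 \left(18 + B\right) = 180 + 10 B$)
$\left(1294 + \left(\left(939 + p{\left(8 \cdot 5,42 \right)}\right) + 973\right)\right) \left(4714 + 4449\right) = \left(1294 + \left(\left(939 + \left(180 + 10 \cdot 8 \cdot 5\right)\right) + 973\right)\right) \left(4714 + 4449\right) = \left(1294 + \left(\left(939 + \left(180 + 10 \cdot 40\right)\right) + 973\right)\right) 9163 = \left(1294 + \left(\left(939 + \left(180 + 400\right)\right) + 973\right)\right) 9163 = \left(1294 + \left(\left(939 + 580\right) + 973\right)\right) 9163 = \left(1294 + \left(1519 + 973\right)\right) 9163 = \left(1294 + 2492\right) 9163 = 3786 \cdot 9163 = 34691118$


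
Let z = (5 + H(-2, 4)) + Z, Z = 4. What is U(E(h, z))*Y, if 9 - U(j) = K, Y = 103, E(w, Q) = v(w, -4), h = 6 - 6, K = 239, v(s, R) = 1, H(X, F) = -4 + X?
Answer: -23690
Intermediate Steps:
z = 3 (z = (5 + (-4 - 2)) + 4 = (5 - 6) + 4 = -1 + 4 = 3)
h = 0
E(w, Q) = 1
U(j) = -230 (U(j) = 9 - 1*239 = 9 - 239 = -230)
U(E(h, z))*Y = -230*103 = -23690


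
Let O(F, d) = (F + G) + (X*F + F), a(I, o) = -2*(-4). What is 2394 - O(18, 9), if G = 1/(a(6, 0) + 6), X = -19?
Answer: 37799/14 ≈ 2699.9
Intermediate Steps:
a(I, o) = 8
G = 1/14 (G = 1/(8 + 6) = 1/14 ≈ 0.071429)
O(F, d) = 1/14 - 17*F (O(F, d) = (F + 1/14) + (-19*F + F) = (1/14 + F) - 18*F = 1/14 - 17*F)
2394 - O(18, 9) = 2394 - (1/14 - 17*18) = 2394 - (1/14 - 306) = 2394 - 1*(-4283/14) = 2394 + 4283/14 = 37799/14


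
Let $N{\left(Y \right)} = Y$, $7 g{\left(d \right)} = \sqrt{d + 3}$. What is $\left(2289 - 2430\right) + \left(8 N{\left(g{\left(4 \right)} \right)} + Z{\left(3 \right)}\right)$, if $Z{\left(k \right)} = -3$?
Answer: $-144 + \frac{8 \sqrt{7}}{7} \approx -140.98$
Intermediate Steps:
$g{\left(d \right)} = \frac{\sqrt{3 + d}}{7}$ ($g{\left(d \right)} = \frac{\sqrt{d + 3}}{7} = \frac{\sqrt{3 + d}}{7}$)
$\left(2289 - 2430\right) + \left(8 N{\left(g{\left(4 \right)} \right)} + Z{\left(3 \right)}\right) = \left(2289 - 2430\right) - \left(3 - 8 \frac{\sqrt{3 + 4}}{7}\right) = -141 - \left(3 - 8 \frac{\sqrt{7}}{7}\right) = -141 - \left(3 - \frac{8 \sqrt{7}}{7}\right) = -144 + \frac{8 \sqrt{7}}{7}$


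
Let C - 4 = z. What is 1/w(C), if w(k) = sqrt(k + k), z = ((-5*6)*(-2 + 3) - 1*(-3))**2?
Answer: sqrt(1466)/1466 ≈ 0.026118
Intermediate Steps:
z = 729 (z = (-30*1 + 3)**2 = (-30 + 3)**2 = (-27)**2 = 729)
C = 733 (C = 4 + 729 = 733)
w(k) = sqrt(2)*sqrt(k) (w(k) = sqrt(2*k) = sqrt(2)*sqrt(k))
1/w(C) = 1/(sqrt(2)*sqrt(733)) = 1/(sqrt(1466)) = sqrt(1466)/1466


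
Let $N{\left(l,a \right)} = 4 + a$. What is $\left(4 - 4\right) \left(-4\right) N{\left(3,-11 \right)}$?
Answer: $0$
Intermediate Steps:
$\left(4 - 4\right) \left(-4\right) N{\left(3,-11 \right)} = \left(4 - 4\right) \left(-4\right) \left(4 - 11\right) = 0 \left(-4\right) \left(-7\right) = 0 \left(-7\right) = 0$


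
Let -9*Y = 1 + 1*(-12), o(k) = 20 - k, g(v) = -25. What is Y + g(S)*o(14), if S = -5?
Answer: -1339/9 ≈ -148.78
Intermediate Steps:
Y = 11/9 (Y = -(1 + 1*(-12))/9 = -(1 - 12)/9 = -⅑*(-11) = 11/9 ≈ 1.2222)
Y + g(S)*o(14) = 11/9 - 25*(20 - 1*14) = 11/9 - 25*(20 - 14) = 11/9 - 25*6 = 11/9 - 150 = -1339/9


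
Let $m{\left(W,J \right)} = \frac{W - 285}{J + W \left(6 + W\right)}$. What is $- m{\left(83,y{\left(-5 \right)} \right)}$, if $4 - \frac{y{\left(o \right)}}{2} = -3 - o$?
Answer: $\frac{202}{7391} \approx 0.027331$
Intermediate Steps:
$y{\left(o \right)} = 14 + 2 o$ ($y{\left(o \right)} = 8 - 2 \left(-3 - o\right) = 8 + \left(6 + 2 o\right) = 14 + 2 o$)
$m{\left(W,J \right)} = \frac{-285 + W}{J + W \left(6 + W\right)}$
$- m{\left(83,y{\left(-5 \right)} \right)} = - \frac{-285 + 83}{\left(14 + 2 \left(-5\right)\right) + 83^{2} + 6 \cdot 83} = - \frac{-202}{\left(14 - 10\right) + 6889 + 498} = - \frac{-202}{4 + 6889 + 498} = - \frac{-202}{7391} = \left(-1\right) \left(- \frac{202}{7391}\right) = \frac{202}{7391}$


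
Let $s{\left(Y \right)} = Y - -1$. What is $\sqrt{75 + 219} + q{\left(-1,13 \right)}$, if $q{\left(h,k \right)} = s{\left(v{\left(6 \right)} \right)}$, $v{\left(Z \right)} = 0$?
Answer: $1 + 7 \sqrt{6} \approx 18.146$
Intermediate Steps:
$s{\left(Y \right)} = 1 + Y$ ($s{\left(Y \right)} = Y + 1 = 1 + Y$)
$q{\left(h,k \right)} = 1$ ($q{\left(h,k \right)} = 1 + 0 = 1$)
$\sqrt{75 + 219} + q{\left(-1,13 \right)} = \sqrt{75 + 219} + 1 = \sqrt{294} + 1 = 7 \sqrt{6} + 1 = 1 + 7 \sqrt{6}$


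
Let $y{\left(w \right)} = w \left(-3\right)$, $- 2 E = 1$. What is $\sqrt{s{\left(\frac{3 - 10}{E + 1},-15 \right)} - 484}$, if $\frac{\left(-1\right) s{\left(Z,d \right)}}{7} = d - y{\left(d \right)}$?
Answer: $8 i \approx 8.0 i$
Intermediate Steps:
$E = - \frac{1}{2}$ ($E = \left(- \frac{1}{2}\right) 1 = - \frac{1}{2} \approx -0.5$)
$y{\left(w \right)} = - 3 w$
$s{\left(Z,d \right)} = - 28 d$ ($s{\left(Z,d \right)} = - 7 \left(d - - 3 d\right) = - 7 \left(d + 3 d\right) = - 7 \cdot 4 d = - 28 d$)
$\sqrt{s{\left(\frac{3 - 10}{E + 1},-15 \right)} - 484} = \sqrt{\left(-28\right) \left(-15\right) - 484} = \sqrt{420 - 484} = \sqrt{-64} = 8 i$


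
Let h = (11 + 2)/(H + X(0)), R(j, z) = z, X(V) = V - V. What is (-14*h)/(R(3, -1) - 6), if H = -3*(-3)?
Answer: 26/9 ≈ 2.8889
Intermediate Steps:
X(V) = 0
H = 9
h = 13/9 (h = (11 + 2)/(9 + 0) = 13/9 ≈ 1.4444)
(-14*h)/(R(3, -1) - 6) = (-14*13/9)/(-1 - 6) = -182/9/(-7) = -182/9*(-1/7) = 26/9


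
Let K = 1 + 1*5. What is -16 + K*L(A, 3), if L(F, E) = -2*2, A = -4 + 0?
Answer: -40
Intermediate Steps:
A = -4
L(F, E) = -4
K = 6 (K = 1 + 5 = 6)
-16 + K*L(A, 3) = -16 + 6*(-4) = -16 - 24 = -40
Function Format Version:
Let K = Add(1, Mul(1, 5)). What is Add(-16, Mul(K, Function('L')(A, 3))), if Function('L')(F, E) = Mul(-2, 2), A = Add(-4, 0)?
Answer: -40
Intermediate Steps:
A = -4
Function('L')(F, E) = -4
K = 6 (K = Add(1, 5) = 6)
Add(-16, Mul(K, Function('L')(A, 3))) = Add(-16, Mul(6, -4)) = Add(-16, -24) = -40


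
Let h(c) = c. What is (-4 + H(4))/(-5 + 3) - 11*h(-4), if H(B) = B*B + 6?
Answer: 35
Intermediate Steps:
H(B) = 6 + B**2 (H(B) = B**2 + 6 = 6 + B**2)
(-4 + H(4))/(-5 + 3) - 11*h(-4) = (-4 + (6 + 4**2))/(-5 + 3) - 11*(-4) = (-4 + (6 + 16))/(-2) + 44 = (-4 + 22)*(-1/2) + 44 = 18*(-1/2) + 44 = -9 + 44 = 35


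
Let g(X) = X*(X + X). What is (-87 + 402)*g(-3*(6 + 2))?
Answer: 362880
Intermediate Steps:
g(X) = 2*X² (g(X) = X*(2*X) = 2*X²)
(-87 + 402)*g(-3*(6 + 2)) = (-87 + 402)*(2*(-3*(6 + 2))²) = 315*(2*(-3*8)²) = 315*(2*(-24)²) = 315*(2*576) = 315*1152 = 362880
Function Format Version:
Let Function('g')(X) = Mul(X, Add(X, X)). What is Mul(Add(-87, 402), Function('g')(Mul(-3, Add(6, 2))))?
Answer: 362880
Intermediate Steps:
Function('g')(X) = Mul(2, Pow(X, 2)) (Function('g')(X) = Mul(X, Mul(2, X)) = Mul(2, Pow(X, 2)))
Mul(Add(-87, 402), Function('g')(Mul(-3, Add(6, 2)))) = Mul(Add(-87, 402), Mul(2, Pow(Mul(-3, Add(6, 2)), 2))) = Mul(315, Mul(2, Pow(Mul(-3, 8), 2))) = Mul(315, Mul(2, Pow(-24, 2))) = Mul(315, Mul(2, 576)) = Mul(315, 1152) = 362880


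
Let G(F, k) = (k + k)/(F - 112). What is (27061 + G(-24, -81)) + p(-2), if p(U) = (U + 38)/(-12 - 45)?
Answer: 34963535/1292 ≈ 27062.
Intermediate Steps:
p(U) = -2/3 - U/57 (p(U) = (38 + U)/(-57) = (38 + U)*(-1/57) = -2/3 - U/57)
G(F, k) = 2*k/(-112 + F) (G(F, k) = (2*k)/(-112 + F) = 2*k/(-112 + F))
(27061 + G(-24, -81)) + p(-2) = (27061 + 2*(-81)/(-112 - 24)) + (-2/3 - 1/57*(-2)) = (27061 + 2*(-81)/(-136)) + (-2/3 + 2/57) = (27061 + 2*(-81)*(-1/136)) - 12/19 = (27061 + 81/68) - 12/19 = 1840229/68 - 12/19 = 34963535/1292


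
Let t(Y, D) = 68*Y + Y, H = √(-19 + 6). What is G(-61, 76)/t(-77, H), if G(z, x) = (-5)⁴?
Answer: -625/5313 ≈ -0.11764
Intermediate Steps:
H = I*√13 (H = √(-13) = I*√13 ≈ 3.6056*I)
G(z, x) = 625
t(Y, D) = 69*Y
G(-61, 76)/t(-77, H) = 625/((69*(-77))) = 625/(-5313) = 625*(-1/5313) = -625/5313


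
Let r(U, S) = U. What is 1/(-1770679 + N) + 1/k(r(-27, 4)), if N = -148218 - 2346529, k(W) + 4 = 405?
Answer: 4265025/1710435826 ≈ 0.0024935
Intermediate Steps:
k(W) = 401 (k(W) = -4 + 405 = 401)
N = -2494747
1/(-1770679 + N) + 1/k(r(-27, 4)) = 1/(-1770679 - 2494747) + 1/401 = 1/(-4265426) + 1/401 = -1/4265426 + 1/401 = 4265025/1710435826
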